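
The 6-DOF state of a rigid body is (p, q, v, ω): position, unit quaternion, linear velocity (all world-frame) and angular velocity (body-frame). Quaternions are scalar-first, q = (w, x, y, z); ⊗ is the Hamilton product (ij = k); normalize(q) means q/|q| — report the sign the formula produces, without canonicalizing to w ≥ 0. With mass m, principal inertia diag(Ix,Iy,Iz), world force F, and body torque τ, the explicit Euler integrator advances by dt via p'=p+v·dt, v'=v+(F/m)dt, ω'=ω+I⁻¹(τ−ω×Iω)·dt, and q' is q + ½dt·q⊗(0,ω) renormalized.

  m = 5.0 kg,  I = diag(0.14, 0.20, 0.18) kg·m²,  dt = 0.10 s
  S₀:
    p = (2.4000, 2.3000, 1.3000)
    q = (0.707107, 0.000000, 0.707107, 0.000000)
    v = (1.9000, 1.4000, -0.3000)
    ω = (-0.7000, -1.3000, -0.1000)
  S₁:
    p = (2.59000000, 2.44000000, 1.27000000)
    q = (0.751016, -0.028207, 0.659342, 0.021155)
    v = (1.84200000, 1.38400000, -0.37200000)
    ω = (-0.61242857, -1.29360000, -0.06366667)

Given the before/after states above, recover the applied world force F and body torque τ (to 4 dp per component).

F = (-2.9000, -0.8000, -3.6000)
τ = (0.1200, 0.0100, 0.1200)

Δv = v₁−v₀ = (-0.05800000, -0.01600000, -0.07200000)
applied force F = (-2.9000, -0.8000, -3.6000)
ω₁ − ω₀ = (0.08757143, 0.00640000, 0.03633333)
precession coupling = (-0.0026, -0.0028, 0.0546)
applied torque τ = (0.1200, 0.0100, 0.1200)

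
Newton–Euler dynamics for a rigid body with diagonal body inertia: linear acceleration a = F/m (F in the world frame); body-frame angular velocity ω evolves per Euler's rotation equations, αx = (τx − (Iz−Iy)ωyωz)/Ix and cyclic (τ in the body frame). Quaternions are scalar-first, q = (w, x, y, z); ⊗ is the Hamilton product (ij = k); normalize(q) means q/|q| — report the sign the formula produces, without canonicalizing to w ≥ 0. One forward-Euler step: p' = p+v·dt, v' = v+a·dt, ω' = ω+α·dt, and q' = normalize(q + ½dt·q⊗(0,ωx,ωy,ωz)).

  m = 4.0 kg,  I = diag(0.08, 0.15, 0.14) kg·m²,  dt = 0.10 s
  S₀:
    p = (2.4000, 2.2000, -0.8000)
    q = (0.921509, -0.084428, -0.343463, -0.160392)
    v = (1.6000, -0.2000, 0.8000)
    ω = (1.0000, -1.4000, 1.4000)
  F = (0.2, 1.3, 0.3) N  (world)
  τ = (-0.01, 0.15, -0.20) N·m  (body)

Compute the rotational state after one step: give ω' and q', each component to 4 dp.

ω' = (0.9630, -1.2440, 1.3271)
q' = (0.9074, -0.0732, -0.4076, -0.0724)

α = I⁻¹(τ − ω×Iω) = (-0.3700, 1.5600, -0.7286)
ω + α·dt = (0.9630, -1.2440, 1.3271)
Hamilton product q⊗(0,ω) = (-0.1718714, 0.2161120, -1.3323054, 1.7517748)
q + ½dt·q⊗(0,ω), renormalized = (0.9074, -0.0732, -0.4076, -0.0724)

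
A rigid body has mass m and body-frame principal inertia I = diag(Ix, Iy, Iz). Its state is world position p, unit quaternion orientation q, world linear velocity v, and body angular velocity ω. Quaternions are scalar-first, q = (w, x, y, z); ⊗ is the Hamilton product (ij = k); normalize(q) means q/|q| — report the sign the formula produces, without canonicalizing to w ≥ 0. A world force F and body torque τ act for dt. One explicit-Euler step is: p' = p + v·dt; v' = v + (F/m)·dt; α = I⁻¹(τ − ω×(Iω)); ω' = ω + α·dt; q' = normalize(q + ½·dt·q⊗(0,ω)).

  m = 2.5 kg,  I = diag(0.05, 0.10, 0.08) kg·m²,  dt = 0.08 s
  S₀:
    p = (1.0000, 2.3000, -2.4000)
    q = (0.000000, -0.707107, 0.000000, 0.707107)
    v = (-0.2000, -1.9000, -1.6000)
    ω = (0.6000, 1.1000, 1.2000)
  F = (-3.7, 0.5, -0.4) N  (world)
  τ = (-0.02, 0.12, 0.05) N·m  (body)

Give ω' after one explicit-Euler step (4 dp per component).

precession coupling ω×(Iω) = (-0.0264, -0.0216, 0.0330)
(τ − ω×Iω)/I = (0.1280, 1.4160, 0.2125)
new body rate ω' = (0.6102, 1.2133, 1.2170)

ω' = (0.6102, 1.2133, 1.2170)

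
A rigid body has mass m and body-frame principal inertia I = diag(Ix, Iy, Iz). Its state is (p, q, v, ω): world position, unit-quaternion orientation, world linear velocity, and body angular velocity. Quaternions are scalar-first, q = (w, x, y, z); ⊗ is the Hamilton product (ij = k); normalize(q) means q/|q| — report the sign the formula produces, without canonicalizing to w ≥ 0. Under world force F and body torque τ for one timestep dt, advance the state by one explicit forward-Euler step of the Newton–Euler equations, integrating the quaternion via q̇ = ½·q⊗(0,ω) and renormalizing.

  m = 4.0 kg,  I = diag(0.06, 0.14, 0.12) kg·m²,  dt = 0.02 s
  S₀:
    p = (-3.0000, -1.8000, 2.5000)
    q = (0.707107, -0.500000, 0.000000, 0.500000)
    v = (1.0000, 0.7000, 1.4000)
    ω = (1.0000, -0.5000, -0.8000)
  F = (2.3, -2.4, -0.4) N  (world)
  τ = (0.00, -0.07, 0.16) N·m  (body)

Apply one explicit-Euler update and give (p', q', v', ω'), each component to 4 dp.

(τ − ω×Iω)/I = (0.1333, -0.8429, 1.6667)
new body rate ω' = (1.0027, -0.5169, -0.7667)
2q̇ = q⊗(0,ω) = (0.9000000, 0.9571070, -0.2535535, -0.3156856)
q + ½dt·q⊗(0,ω), renormalized = (0.7160, -0.4904, -0.0025, 0.4968)
a = (0.5750, -0.6000, -0.1000)
p' = p + v·dt = (-2.9800, -1.7860, 2.5280)
v + (F/m)dt = (1.0115, 0.6880, 1.3980)

p' = (-2.9800, -1.7860, 2.5280)
q' = (0.7160, -0.4904, -0.0025, 0.4968)
v' = (1.0115, 0.6880, 1.3980)
ω' = (1.0027, -0.5169, -0.7667)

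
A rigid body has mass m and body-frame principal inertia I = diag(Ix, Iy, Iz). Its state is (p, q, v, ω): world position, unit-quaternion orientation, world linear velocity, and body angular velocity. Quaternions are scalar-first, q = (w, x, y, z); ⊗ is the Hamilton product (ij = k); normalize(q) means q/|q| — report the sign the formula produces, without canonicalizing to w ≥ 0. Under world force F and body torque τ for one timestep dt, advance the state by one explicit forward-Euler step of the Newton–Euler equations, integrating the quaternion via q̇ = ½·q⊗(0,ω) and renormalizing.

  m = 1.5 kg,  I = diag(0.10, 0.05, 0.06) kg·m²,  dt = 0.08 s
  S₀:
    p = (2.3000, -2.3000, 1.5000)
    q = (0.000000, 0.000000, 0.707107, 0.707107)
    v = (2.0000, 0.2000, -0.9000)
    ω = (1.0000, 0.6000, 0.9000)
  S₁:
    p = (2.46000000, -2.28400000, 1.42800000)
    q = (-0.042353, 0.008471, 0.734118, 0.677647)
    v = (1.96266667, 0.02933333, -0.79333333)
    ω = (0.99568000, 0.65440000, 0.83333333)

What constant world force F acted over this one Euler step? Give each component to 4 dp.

F = (-0.7000, -3.2000, 2.0000)

velocity change Δv = (-0.03733333, -0.17066667, 0.10666667)
applied force F = (-0.7000, -3.2000, 2.0000)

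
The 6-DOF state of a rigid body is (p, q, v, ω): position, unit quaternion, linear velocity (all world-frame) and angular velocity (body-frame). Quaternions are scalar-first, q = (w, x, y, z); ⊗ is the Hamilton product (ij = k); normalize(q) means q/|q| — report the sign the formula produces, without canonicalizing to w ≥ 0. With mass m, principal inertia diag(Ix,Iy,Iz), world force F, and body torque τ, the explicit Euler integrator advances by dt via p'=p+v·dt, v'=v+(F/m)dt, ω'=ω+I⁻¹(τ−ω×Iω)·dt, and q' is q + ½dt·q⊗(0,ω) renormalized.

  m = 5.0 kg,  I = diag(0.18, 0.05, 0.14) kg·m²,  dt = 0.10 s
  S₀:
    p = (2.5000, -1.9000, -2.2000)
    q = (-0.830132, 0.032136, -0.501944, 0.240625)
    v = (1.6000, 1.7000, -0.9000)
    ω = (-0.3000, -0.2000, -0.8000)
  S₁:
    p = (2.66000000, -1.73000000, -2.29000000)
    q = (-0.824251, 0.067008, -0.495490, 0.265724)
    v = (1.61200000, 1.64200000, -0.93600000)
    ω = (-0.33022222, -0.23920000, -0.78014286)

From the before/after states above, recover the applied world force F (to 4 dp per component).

F = (0.6000, -2.9000, -1.8000)

Δv = v₁−v₀ = (0.01200000, -0.05800000, -0.03600000)
F = m·Δv/dt = (0.6000, -2.9000, -1.8000)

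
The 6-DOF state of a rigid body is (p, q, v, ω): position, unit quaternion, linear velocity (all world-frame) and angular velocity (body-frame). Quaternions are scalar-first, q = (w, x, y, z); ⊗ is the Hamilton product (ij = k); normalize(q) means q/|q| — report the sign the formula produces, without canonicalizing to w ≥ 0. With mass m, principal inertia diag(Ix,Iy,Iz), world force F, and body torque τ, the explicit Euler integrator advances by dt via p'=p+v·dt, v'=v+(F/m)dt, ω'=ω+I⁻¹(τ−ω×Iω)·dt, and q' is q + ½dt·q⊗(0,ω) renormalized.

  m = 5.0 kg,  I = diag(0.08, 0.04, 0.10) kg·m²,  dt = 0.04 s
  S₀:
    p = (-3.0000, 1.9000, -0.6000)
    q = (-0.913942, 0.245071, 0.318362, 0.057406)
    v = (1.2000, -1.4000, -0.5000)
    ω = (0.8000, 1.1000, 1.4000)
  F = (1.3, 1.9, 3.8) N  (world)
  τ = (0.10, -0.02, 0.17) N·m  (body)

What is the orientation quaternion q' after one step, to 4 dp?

Hamilton product q⊗(0,ω) = (-0.6266234, -0.3485934, -1.3025108, -1.2646303)
updated quaternion q' = (-0.9258, 0.2379, 0.2921, 0.0321)

q' = (-0.9258, 0.2379, 0.2921, 0.0321)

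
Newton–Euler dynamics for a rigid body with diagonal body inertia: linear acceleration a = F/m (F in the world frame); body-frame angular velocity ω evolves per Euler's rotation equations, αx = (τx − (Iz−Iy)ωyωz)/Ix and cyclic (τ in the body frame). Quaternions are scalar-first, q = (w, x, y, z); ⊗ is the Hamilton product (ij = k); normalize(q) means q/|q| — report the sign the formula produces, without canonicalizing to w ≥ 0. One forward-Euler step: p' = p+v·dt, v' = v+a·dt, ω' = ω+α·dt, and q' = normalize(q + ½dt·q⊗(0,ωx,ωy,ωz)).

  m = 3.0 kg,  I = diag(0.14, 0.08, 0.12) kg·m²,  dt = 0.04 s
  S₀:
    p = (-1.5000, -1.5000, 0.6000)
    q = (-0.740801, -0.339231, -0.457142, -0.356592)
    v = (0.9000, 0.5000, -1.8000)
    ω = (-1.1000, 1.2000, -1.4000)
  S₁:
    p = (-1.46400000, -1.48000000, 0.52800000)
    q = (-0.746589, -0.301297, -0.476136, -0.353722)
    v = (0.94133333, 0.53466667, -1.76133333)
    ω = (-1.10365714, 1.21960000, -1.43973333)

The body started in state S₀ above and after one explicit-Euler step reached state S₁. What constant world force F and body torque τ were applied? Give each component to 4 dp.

F = (3.1000, 2.6000, 2.9000)
τ = (-0.0800, 0.0700, -0.0400)

velocity change Δv = (0.04133333, 0.03466667, 0.03866667)
m·(v₁−v₀)/dt = (3.1000, 2.6000, 2.9000)
ω₁ − ω₀ = (-0.00365714, 0.01960000, -0.03973333)
applied torque τ = (-0.0800, 0.0700, -0.0400)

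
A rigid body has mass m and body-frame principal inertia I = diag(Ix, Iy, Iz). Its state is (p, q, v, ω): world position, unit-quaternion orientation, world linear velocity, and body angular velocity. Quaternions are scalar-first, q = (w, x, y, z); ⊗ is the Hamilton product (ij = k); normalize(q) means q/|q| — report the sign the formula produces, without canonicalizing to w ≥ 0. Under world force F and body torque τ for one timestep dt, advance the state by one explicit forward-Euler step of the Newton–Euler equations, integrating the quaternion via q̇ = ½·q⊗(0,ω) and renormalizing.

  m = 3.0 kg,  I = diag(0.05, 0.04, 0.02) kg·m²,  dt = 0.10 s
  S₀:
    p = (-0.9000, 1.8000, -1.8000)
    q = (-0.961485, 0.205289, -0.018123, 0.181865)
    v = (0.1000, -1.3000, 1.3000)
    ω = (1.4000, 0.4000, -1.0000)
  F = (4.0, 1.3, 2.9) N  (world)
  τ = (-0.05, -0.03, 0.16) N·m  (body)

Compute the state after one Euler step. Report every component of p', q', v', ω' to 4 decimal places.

p' = (-0.8900, 1.6700, -1.6700)
q' = (-0.9627, 0.1347, -0.0143, 0.2344)
v' = (0.2333, -1.2567, 1.3967)
ω' = (1.2840, 0.4300, -0.1720)

gyro term ω×Iω = (0.0080, -0.0420, -0.0056)
angular accel α = (-1.1600, 0.3000, 8.2800)
new body rate ω' = (1.2840, 0.4300, -0.1720)
Hamilton product q⊗(0,ω) = (-0.0982904, -1.4007020, 0.0753060, 1.0689728)
updated quaternion q' = (-0.9627, 0.1347, -0.0143, 0.2344)
a = F/m = (1.3333, 0.4333, 0.9667)
p' = p + v·dt = (-0.8900, 1.6700, -1.6700)
v' = v + a·dt = (0.2333, -1.2567, 1.3967)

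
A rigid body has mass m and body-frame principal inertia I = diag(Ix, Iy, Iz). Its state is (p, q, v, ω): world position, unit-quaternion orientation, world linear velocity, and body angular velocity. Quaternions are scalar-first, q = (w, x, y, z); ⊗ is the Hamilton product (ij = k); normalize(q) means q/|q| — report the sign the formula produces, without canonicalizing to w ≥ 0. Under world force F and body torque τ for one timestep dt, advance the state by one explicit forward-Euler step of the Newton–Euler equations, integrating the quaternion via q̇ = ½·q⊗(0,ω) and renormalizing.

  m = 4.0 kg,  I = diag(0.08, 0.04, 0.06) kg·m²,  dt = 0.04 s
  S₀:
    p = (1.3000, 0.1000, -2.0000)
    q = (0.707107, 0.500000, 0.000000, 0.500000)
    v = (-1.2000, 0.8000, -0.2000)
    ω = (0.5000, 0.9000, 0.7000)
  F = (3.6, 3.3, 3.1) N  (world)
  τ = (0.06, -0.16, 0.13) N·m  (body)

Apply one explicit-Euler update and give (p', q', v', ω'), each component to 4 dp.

p' = (1.2520, 0.1320, -2.0080)
q' = (0.6949, 0.4979, 0.0107, 0.5187)
v' = (-1.1640, 0.8330, -0.1690)
ω' = (0.5237, 0.7330, 0.7987)

a = (0.9000, 0.8250, 0.7750)
p' = p + v·dt = (1.2520, 0.1320, -2.0080)
v' = v + a·dt = (-1.1640, 0.8330, -0.1690)
gyro term ω×Iω = (0.0126, 0.0070, -0.0180)
α = I⁻¹(τ − ω×Iω) = (0.5925, -4.1750, 2.4667)
ω + α·dt = (0.5237, 0.7330, 0.7987)
2q̇ = q⊗(0,ω) = (-0.6000000, -0.0964465, 0.5363963, 0.9449749)
q + ½dt·q⊗(0,ω), renormalized = (0.6949, 0.4979, 0.0107, 0.5187)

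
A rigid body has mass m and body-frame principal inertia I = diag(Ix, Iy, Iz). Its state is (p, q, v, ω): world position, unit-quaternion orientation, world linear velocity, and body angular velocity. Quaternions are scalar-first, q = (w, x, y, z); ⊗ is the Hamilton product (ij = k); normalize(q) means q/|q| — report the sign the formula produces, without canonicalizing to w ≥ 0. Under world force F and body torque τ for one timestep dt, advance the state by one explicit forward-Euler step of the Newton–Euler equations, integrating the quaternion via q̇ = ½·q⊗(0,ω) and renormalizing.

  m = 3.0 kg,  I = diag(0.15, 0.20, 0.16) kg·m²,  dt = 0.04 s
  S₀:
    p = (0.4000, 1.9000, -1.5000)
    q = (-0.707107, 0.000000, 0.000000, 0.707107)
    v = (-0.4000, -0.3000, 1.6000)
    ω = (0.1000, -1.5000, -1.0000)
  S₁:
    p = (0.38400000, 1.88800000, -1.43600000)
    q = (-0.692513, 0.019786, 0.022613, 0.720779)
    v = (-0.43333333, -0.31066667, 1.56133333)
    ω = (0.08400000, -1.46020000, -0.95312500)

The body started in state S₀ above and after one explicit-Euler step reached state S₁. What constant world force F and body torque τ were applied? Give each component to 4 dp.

F = (-2.5000, -0.8000, -2.9000)
τ = (-0.1200, 0.2000, 0.1800)

rate change Δω = (-0.01600000, 0.03980000, 0.04687500)
ω₀×(Iω₀) = (-0.0600, 0.0010, -0.0075)
applied torque τ = (-0.1200, 0.2000, 0.1800)
velocity change Δv = (-0.03333333, -0.01066667, -0.03866667)
m·(v₁−v₀)/dt = (-2.5000, -0.8000, -2.9000)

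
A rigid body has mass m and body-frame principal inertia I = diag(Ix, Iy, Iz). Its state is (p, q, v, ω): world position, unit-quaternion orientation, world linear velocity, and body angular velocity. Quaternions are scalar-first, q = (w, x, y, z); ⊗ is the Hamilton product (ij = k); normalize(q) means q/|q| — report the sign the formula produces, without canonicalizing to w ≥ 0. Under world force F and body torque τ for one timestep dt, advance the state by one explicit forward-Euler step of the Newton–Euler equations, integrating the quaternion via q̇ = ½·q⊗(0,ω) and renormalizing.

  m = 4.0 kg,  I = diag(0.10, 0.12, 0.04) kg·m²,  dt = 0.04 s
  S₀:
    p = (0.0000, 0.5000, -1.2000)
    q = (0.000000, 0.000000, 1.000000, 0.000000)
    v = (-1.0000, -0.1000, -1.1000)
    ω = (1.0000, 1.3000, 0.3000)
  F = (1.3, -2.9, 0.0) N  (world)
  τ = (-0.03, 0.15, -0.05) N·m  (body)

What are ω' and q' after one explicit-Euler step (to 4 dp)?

precession coupling ω×(Iω) = (-0.0312, 0.0180, 0.0260)
angular accel α = (0.0120, 1.1000, -1.9000)
ω' = ω + α·dt = (1.0005, 1.3440, 0.2240)
Hamilton product q⊗(0,ω) = (-1.3000000, 0.3000000, 0.0000000, -1.0000000)
updated quaternion q' = (-0.0260, 0.0060, 0.9994, -0.0200)

ω' = (1.0005, 1.3440, 0.2240)
q' = (-0.0260, 0.0060, 0.9994, -0.0200)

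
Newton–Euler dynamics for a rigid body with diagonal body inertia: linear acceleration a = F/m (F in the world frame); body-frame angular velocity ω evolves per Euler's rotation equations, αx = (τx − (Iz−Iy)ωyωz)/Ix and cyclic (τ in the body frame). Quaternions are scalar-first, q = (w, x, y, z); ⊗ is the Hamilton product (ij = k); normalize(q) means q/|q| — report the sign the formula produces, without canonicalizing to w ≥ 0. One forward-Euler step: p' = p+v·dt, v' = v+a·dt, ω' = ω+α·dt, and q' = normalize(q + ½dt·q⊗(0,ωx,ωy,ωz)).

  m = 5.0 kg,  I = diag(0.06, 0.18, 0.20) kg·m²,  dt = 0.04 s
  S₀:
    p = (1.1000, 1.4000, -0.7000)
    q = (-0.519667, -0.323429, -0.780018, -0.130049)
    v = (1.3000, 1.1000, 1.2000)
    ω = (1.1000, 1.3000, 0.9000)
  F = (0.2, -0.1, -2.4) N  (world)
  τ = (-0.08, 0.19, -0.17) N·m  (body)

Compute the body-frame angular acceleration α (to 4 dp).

ω×(Iω) gyroscopic = (0.0234, -0.1386, 0.1716)
angular accel α = (-1.7233, 1.8256, -1.7080)

α = (-1.7233, 1.8256, -1.7080)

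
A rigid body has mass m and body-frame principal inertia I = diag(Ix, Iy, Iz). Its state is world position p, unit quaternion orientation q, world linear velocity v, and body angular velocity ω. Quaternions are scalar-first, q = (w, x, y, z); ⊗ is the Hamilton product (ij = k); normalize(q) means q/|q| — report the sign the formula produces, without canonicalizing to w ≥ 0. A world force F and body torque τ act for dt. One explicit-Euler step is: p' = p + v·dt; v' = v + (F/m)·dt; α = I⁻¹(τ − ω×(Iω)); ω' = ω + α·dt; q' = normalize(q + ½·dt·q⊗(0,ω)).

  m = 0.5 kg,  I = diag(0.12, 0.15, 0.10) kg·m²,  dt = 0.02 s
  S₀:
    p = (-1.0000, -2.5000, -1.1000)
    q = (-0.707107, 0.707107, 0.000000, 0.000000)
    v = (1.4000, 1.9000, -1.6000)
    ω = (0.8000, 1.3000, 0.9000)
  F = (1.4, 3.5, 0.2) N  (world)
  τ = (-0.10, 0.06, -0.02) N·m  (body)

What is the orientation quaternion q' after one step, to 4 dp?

q' = (-0.7127, 0.7013, -0.0156, 0.0028)

Hamilton product q⊗(0,ω) = (-0.5656856, -0.5656856, -1.5556354, 0.2828428)
q' = normalize(q + ½dt·q⊗(0,ω)) = (-0.7127, 0.7013, -0.0156, 0.0028)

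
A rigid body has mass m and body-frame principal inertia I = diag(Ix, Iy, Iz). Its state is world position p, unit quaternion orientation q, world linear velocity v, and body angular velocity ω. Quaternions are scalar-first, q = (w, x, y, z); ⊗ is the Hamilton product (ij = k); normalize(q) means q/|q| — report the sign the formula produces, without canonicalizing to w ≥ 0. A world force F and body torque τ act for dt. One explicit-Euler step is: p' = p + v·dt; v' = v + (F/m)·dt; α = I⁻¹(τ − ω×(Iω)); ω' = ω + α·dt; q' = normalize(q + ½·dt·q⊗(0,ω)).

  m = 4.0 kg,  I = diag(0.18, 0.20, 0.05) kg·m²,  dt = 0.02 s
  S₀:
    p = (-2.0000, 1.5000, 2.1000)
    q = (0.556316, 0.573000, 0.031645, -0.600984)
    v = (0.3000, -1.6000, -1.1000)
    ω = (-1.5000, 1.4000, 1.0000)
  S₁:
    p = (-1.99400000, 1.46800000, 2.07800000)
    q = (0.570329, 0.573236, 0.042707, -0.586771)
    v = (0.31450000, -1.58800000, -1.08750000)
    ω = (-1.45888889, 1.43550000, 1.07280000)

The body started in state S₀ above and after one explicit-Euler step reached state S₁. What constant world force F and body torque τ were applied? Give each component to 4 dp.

velocity change Δv = (0.01450000, 0.01200000, 0.01250000)
m·(v₁−v₀)/dt = (2.9000, 2.4000, 2.5000)
ω₁ − ω₀ = (0.04111111, 0.03550000, 0.07280000)
applied torque τ = (0.1600, 0.1600, 0.1400)

F = (2.9000, 2.4000, 2.5000)
τ = (0.1600, 0.1600, 0.1400)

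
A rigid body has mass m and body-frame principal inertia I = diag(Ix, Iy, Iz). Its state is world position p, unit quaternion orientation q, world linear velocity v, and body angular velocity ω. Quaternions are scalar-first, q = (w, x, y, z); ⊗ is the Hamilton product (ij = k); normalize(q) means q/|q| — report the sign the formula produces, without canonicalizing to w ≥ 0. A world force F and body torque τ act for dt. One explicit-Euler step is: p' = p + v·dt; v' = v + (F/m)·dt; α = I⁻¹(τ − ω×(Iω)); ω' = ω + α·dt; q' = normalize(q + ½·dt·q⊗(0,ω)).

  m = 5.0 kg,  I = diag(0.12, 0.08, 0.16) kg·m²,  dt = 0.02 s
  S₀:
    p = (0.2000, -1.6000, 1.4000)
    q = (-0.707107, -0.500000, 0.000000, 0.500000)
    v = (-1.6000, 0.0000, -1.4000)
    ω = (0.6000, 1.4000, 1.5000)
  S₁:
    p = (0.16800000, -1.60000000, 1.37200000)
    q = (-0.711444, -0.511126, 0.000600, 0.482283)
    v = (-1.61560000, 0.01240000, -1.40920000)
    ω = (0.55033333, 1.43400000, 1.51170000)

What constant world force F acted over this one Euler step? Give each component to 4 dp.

Δv = v₁−v₀ = (-0.01560000, 0.01240000, -0.00920000)
m·(v₁−v₀)/dt = (-3.9000, 3.1000, -2.3000)

F = (-3.9000, 3.1000, -2.3000)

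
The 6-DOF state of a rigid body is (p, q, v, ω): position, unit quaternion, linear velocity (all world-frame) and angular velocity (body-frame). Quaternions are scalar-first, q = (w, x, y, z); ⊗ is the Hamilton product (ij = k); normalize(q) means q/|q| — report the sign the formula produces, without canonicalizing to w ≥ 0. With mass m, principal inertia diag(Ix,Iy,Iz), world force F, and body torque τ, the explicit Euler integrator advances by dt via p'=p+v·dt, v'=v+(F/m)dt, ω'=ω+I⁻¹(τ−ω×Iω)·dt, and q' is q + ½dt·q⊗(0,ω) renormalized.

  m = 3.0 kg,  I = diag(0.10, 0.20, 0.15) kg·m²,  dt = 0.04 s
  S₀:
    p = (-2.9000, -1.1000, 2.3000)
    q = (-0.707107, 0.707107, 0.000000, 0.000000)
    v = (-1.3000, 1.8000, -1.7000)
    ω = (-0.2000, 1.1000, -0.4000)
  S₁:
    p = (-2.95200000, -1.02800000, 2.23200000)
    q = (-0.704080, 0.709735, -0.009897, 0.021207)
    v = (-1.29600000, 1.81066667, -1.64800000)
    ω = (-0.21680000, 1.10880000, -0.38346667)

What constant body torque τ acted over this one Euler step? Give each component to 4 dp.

τ = (-0.0200, 0.0400, 0.0400)

ω₁ − ω₀ = (-0.01680000, 0.00880000, 0.01653333)
ω₀×(Iω₀) = (0.0220, -0.0040, -0.0220)
applied torque τ = (-0.0200, 0.0400, 0.0400)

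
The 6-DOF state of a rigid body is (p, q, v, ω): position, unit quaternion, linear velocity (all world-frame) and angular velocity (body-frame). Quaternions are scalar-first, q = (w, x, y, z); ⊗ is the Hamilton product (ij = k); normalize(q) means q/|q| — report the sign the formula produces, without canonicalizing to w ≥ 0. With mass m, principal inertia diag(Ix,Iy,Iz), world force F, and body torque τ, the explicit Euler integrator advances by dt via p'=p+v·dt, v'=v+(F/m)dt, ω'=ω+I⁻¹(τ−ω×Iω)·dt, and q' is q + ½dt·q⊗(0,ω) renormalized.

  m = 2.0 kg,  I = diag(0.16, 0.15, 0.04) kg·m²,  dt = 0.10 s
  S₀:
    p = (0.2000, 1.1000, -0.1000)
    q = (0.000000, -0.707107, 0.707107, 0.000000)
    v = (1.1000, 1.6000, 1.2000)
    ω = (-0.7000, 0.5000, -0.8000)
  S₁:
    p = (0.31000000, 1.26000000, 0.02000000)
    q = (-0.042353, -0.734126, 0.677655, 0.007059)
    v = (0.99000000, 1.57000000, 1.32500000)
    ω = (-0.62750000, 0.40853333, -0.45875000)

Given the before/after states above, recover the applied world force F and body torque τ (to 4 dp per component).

F = (-2.2000, -0.6000, 2.5000)
τ = (0.1600, -0.0700, 0.1400)

Δω = ω₁−ω₀ = (0.07250000, -0.09146667, 0.34125000)
gyro term ω₀×Iω₀ = (0.0440, 0.0672, 0.0035)
I·α + gyro = (0.1600, -0.0700, 0.1400)
Δv = v₁−v₀ = (-0.11000000, -0.03000000, 0.12500000)
F = m·Δv/dt = (-2.2000, -0.6000, 2.5000)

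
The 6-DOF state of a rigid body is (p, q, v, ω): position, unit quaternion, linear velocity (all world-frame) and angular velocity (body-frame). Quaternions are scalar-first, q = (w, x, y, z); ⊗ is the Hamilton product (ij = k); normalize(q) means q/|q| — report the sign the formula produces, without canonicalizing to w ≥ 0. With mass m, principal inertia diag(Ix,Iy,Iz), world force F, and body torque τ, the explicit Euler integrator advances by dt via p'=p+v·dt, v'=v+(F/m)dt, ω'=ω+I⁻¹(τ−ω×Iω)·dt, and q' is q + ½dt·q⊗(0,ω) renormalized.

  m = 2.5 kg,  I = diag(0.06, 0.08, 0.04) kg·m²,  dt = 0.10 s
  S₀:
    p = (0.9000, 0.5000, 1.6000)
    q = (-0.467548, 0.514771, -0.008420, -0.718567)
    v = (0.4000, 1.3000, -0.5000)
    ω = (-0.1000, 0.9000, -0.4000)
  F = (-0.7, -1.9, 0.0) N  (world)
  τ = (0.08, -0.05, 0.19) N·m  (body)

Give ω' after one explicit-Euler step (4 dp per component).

angular accel α = (1.0933, -0.6350, 4.7950)
ω + α·dt = (0.0093, 0.8365, 0.0795)

ω' = (0.0093, 0.8365, 0.0795)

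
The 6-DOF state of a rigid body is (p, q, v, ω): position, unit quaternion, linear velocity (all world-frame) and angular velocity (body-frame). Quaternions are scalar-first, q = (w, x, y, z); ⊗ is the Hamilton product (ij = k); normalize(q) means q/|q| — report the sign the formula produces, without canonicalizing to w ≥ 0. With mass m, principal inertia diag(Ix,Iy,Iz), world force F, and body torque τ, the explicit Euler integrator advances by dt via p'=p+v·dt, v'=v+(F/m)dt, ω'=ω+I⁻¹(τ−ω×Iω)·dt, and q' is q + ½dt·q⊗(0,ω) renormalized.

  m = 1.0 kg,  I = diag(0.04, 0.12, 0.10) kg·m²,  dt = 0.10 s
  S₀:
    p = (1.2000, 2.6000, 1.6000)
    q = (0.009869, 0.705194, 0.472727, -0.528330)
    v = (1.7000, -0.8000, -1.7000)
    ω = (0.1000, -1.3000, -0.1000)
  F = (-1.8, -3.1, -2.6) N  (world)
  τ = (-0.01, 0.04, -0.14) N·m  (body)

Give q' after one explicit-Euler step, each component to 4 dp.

Hamilton product q⊗(0,ω) = (0.4911927, -0.7331148, 0.0048567, -0.9650118)
updated quaternion q' = (0.0344, 0.6671, 0.4720, -0.5754)

q' = (0.0344, 0.6671, 0.4720, -0.5754)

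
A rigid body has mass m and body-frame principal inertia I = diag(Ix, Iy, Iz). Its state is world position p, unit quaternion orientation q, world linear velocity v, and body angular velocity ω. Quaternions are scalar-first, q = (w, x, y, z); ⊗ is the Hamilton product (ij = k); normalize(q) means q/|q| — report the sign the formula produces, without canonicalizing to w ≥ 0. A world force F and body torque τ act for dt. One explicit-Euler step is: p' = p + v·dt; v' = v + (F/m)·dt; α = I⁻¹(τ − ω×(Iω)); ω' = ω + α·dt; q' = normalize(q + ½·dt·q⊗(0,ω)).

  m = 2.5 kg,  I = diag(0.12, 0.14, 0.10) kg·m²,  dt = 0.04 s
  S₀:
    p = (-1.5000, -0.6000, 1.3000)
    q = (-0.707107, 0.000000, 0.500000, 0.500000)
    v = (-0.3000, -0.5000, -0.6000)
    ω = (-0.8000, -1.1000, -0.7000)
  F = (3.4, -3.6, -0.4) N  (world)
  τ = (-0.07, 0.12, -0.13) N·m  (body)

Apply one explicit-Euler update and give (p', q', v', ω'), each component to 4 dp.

gyro term ω×Iω = (-0.0308, 0.0112, 0.0176)
α = I⁻¹(τ − ω×Iω) = (-0.3267, 0.7771, -1.4760)
ω + α·dt = (-0.8131, -1.0689, -0.7590)
2q̇ = q⊗(0,ω) = (0.9000000, 0.7656856, 0.3778177, 0.8949749)
q + ½dt·q⊗(0,ω), renormalized = (-0.6888, 0.0153, 0.5073, 0.5177)
linear accel F/m = (1.3600, -1.4400, -0.1600)
p + v·dt = (-1.5120, -0.6200, 1.2760)
v' = v + a·dt = (-0.2456, -0.5576, -0.6064)

p' = (-1.5120, -0.6200, 1.2760)
q' = (-0.6888, 0.0153, 0.5073, 0.5177)
v' = (-0.2456, -0.5576, -0.6064)
ω' = (-0.8131, -1.0689, -0.7590)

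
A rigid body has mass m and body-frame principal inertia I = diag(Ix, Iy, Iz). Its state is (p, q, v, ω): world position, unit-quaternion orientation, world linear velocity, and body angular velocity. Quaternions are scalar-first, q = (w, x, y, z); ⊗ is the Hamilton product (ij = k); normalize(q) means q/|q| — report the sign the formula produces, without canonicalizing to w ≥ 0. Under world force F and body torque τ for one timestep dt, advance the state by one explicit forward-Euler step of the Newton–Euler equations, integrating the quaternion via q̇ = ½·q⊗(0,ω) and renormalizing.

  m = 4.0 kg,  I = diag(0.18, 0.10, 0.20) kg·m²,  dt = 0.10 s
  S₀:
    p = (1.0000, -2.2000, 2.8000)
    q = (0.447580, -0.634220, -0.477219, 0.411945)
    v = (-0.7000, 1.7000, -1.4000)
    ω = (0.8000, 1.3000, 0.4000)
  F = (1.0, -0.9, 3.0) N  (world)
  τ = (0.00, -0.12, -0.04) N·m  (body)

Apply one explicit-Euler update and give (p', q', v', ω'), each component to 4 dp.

p' = (0.9300, -2.0300, 2.6600)
q' = (0.4942, -0.6506, -0.4177, 0.3975)
v' = (-0.6750, 1.6775, -1.3250)
ω' = (0.7711, 1.1864, 0.4216)

precession coupling ω×(Iω) = (0.0520, -0.0064, -0.0832)
angular accel α = (-0.2889, -1.1360, 0.2160)
ω + α·dt = (0.7711, 1.1864, 0.4216)
q⊗(0,ω) = (0.9629827, -0.3683521, 1.1650980, -0.2636788)
updated quaternion q' = (0.4942, -0.6506, -0.4177, 0.3975)
new position p' = (0.9300, -2.0300, 2.6600)
v' = v + a·dt = (-0.6750, 1.6775, -1.3250)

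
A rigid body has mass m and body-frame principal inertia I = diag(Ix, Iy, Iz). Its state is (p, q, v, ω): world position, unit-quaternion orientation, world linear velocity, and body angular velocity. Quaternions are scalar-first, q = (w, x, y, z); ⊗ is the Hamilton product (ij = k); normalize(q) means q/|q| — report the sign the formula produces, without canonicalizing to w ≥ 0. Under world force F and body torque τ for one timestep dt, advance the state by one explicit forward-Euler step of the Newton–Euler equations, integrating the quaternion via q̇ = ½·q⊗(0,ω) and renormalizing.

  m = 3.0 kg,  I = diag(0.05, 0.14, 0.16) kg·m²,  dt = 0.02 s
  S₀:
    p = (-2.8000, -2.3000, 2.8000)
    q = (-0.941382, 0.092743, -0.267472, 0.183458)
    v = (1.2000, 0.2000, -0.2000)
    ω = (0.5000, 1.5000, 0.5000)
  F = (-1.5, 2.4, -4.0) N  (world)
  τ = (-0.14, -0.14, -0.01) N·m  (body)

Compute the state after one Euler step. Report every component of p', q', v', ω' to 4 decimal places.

new position p' = (-2.7760, -2.2960, 2.7960)
v' = v + a·dt = (1.1900, 0.2160, -0.2267)
ω×(Iω) gyroscopic = (0.0150, -0.0275, 0.0675)
α = I⁻¹(τ − ω×Iω) = (-3.1000, -0.8036, -0.4844)
new body rate ω' = (0.4380, 1.4839, 0.4903)
2q̇ = q⊗(0,ω) = (0.2631075, -0.8796140, -1.3667155, -0.1978405)
updated quaternion q' = (-0.9386, 0.0839, -0.2811, 0.1815)

p' = (-2.7760, -2.2960, 2.7960)
q' = (-0.9386, 0.0839, -0.2811, 0.1815)
v' = (1.1900, 0.2160, -0.2267)
ω' = (0.4380, 1.4839, 0.4903)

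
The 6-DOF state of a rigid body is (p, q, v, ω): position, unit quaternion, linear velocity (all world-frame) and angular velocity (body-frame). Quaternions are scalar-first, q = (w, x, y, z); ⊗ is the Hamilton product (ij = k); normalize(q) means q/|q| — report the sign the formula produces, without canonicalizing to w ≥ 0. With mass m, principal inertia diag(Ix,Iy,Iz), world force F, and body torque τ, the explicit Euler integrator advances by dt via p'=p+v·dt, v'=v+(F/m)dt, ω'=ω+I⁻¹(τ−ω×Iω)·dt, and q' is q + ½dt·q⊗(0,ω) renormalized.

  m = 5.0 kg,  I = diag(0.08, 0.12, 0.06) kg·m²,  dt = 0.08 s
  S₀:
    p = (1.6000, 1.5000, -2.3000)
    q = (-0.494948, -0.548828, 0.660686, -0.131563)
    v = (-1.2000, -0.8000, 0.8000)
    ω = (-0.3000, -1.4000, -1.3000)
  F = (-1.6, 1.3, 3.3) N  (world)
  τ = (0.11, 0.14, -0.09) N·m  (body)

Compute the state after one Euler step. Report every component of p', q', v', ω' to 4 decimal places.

angular accel α = (2.7400, 1.1017, -1.7800)
ω' = ω + α·dt = (-0.0808, -1.3119, -1.4424)
Hamilton product q⊗(0,ω) = (0.5892801, -0.8945956, 0.0189197, 1.6099974)
updated quaternion q' = (-0.4700, -0.5829, 0.6595, -0.0670)
a = (-0.3200, 0.2600, 0.6600)
p + v·dt = (1.5040, 1.4360, -2.2360)
v' = v + a·dt = (-1.2256, -0.7792, 0.8528)

p' = (1.5040, 1.4360, -2.2360)
q' = (-0.4700, -0.5829, 0.6595, -0.0670)
v' = (-1.2256, -0.7792, 0.8528)
ω' = (-0.0808, -1.3119, -1.4424)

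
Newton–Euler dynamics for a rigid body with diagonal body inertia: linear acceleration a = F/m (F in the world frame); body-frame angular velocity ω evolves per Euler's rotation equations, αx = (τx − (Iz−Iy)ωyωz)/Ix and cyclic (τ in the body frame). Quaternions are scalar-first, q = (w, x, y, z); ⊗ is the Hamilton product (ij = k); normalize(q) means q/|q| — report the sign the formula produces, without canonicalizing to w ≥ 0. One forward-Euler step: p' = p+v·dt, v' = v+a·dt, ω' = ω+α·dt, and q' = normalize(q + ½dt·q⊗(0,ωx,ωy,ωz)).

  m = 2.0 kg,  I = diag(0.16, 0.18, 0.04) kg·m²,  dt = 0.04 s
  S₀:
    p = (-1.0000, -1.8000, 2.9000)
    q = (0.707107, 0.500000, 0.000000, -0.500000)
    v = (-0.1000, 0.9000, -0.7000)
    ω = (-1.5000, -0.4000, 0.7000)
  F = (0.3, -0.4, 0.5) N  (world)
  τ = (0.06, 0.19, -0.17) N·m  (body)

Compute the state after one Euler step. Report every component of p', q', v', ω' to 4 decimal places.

p' = (-1.0040, -1.7640, 2.8720)
q' = (0.7287, 0.4745, 0.0023, -0.4938)
v' = (-0.0940, 0.8920, -0.6900)
ω' = (-1.4948, -0.3298, 0.5180)

linear accel F/m = (0.1500, -0.2000, 0.2500)
p + v·dt = (-1.0040, -1.7640, 2.8720)
v + (F/m)dt = (-0.0940, 0.8920, -0.6900)
precession coupling ω×(Iω) = (0.0392, -0.1260, 0.0120)
α = I⁻¹(τ − ω×Iω) = (0.1300, 1.7556, -4.5500)
ω' = ω + α·dt = (-1.4948, -0.3298, 0.5180)
Hamilton product q⊗(0,ω) = (1.1000000, -1.2606605, 0.1171572, 0.2949749)
updated quaternion q' = (0.7287, 0.4745, 0.0023, -0.4938)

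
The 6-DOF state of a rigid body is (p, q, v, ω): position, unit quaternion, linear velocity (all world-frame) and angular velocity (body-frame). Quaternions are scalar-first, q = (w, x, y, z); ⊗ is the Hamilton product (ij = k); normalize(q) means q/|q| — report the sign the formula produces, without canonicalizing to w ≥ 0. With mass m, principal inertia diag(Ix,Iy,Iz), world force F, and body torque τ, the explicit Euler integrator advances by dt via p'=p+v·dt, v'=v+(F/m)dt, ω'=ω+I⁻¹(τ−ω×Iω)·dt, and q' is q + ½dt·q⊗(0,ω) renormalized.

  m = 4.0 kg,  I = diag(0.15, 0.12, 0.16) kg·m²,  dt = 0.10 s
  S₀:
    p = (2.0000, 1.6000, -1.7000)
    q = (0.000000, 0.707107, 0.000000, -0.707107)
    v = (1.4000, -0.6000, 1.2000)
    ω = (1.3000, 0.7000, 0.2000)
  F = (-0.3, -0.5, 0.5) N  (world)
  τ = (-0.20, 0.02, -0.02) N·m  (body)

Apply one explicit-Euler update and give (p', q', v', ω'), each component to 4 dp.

gyro term ω×Iω = (0.0056, -0.0026, -0.0273)
α = I⁻¹(τ − ω×Iω) = (-1.3707, 0.1883, 0.0456)
new body rate ω' = (1.1629, 0.7188, 0.2046)
q⊗(0,ω) = (-0.7778177, 0.4949749, -1.0606605, 0.4949749)
q + ½dt·q⊗(0,ω), renormalized = (-0.0388, 0.7298, -0.0529, -0.6805)
a = (-0.0750, -0.1250, 0.1250)
new position p' = (2.1400, 1.5400, -1.5800)
new velocity v' = (1.3925, -0.6125, 1.2125)

p' = (2.1400, 1.5400, -1.5800)
q' = (-0.0388, 0.7298, -0.0529, -0.6805)
v' = (1.3925, -0.6125, 1.2125)
ω' = (1.1629, 0.7188, 0.2046)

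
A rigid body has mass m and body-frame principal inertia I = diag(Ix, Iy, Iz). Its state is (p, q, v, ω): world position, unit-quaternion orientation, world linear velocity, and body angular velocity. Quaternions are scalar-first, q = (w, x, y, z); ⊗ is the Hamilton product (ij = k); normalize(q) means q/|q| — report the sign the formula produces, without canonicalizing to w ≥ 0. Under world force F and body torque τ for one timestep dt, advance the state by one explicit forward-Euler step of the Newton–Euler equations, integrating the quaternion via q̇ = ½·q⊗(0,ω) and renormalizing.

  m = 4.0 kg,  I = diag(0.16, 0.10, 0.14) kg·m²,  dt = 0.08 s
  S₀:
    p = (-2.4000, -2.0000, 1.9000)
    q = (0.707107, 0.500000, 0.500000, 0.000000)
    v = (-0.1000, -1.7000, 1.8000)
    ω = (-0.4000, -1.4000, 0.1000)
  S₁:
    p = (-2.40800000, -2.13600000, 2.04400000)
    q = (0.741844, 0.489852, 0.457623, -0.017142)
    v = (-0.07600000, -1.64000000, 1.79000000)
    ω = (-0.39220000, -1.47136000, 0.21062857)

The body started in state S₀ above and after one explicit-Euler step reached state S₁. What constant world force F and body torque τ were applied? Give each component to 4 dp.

Δω = ω₁−ω₀ = (0.00780000, -0.07136000, 0.11062857)
ω₀×(Iω₀) = (-0.0056, -0.0008, -0.0336)
τ = I·(Δω/dt) + ω₀×(Iω₀) = (0.0100, -0.0900, 0.1600)
velocity change Δv = (0.02400000, 0.06000000, -0.01000000)
F = m·Δv/dt = (1.2000, 3.0000, -0.5000)

F = (1.2000, 3.0000, -0.5000)
τ = (0.0100, -0.0900, 0.1600)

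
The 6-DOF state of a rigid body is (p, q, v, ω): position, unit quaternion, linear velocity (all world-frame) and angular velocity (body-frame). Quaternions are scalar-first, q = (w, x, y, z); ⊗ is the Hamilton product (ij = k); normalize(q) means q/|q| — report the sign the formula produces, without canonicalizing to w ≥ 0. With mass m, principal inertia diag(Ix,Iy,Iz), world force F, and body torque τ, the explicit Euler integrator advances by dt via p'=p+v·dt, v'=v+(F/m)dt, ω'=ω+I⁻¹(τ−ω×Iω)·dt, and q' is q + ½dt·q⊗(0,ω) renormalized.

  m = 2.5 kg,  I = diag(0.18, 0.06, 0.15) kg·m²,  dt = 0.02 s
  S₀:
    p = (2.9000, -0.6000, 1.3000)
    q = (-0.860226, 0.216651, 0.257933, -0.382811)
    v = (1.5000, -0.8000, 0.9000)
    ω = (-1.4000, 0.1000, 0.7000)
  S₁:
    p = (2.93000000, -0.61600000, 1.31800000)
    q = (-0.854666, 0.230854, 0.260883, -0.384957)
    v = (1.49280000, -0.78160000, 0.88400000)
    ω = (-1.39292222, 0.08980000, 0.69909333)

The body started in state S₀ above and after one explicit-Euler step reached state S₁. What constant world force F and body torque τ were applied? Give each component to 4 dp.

F = (-0.9000, 2.3000, -2.0000)
τ = (0.0700, -0.0600, 0.0100)

v₁ − v₀ = (-0.00720000, 0.01840000, -0.01600000)
applied force F = (-0.9000, 2.3000, -2.0000)
Δω = ω₁−ω₀ = (0.00707778, -0.01020000, -0.00090667)
ω₀×(Iω₀) = (0.0063, -0.0294, 0.0168)
applied torque τ = (0.0700, -0.0600, 0.0100)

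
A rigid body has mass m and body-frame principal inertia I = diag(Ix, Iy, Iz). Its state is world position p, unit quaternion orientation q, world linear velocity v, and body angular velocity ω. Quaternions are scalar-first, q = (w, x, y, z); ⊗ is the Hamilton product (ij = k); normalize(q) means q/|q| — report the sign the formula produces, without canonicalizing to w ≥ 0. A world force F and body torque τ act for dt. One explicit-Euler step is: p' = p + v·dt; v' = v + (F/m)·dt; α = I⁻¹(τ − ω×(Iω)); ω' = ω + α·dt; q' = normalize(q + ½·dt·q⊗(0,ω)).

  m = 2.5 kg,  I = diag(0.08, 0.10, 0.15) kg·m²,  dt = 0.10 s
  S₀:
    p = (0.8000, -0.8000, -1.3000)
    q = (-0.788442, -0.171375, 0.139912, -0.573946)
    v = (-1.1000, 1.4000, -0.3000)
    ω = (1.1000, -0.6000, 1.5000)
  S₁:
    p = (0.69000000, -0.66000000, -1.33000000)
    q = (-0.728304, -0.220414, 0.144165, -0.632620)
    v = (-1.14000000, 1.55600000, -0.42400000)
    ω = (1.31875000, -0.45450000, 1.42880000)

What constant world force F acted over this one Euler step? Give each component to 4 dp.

F = (-1.0000, 3.9000, -3.1000)

velocity change Δv = (-0.04000000, 0.15600000, -0.12400000)
m·(v₁−v₀)/dt = (-1.0000, 3.9000, -3.1000)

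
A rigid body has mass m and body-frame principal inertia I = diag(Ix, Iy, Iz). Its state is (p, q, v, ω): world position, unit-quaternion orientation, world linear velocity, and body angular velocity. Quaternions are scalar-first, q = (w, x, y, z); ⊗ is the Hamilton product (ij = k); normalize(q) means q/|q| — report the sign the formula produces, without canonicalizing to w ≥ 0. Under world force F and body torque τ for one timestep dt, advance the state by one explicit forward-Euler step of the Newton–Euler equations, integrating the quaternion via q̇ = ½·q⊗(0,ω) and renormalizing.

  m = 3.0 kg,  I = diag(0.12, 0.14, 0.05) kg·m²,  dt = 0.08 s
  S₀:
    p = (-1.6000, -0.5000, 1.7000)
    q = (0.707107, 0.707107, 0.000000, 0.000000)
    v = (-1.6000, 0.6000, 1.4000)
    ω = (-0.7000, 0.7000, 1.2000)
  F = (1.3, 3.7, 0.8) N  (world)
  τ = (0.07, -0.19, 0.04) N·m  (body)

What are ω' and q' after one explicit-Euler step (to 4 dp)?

ω' = (-0.6029, 0.6250, 1.2797)
q' = (0.7255, 0.6860, -0.0141, 0.0536)

(τ − ω×Iω)/I = (1.2133, -0.9371, 0.9960)
ω + α·dt = (-0.6029, 0.6250, 1.2797)
2q̇ = q⊗(0,ω) = (0.4949749, -0.4949749, -0.3535535, 1.3435033)
q' = normalize(q + ½dt·q⊗(0,ω)) = (0.7255, 0.6860, -0.0141, 0.0536)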